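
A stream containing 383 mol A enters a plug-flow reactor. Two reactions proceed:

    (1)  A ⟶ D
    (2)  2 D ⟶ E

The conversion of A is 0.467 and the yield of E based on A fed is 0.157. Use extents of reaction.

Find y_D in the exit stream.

Conversion of A: A consumed = 1ξ₁ = 0.467 × 383 → ξ₁ = 178.9 mol.
Yield of E: 1ξ₂ / 383 = 0.157 → ξ₂ = 60.13 mol.
Outlet amounts (n = n₀ + Σ ν·ξ):
  A: 383 − 1(178.9) = 204.1
  D: 0 + 1(178.9) − 2(60.13) = 58.6
  E: 0 + 1(60.13) = 60.13
Total out = 322.9 mol; y_D = 58.6 / 322.9 = 0.1815.

0.181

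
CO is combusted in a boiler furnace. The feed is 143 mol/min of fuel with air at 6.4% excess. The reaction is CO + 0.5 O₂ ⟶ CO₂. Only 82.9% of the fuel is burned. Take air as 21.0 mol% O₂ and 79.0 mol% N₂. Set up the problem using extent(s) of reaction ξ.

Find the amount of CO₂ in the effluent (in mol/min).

Stoichiometric O₂ = 0.5 × 143 = 71.5 mol/min; O₂ fed = 71.5 × 1.064 = 76.08 mol/min.
N₂ fed = 76.08 × 79/21 = 286.2 mol/min.
Fuel reacted = 0.829 × 143 → ξ = 118.5 mol/min.
Outlet (n = n₀ + ν ξ):
  CO: 143 − 1(118.5) = 24.45
  O₂: 76.08 − 0.5(118.5) = 16.8
  N₂: 286.2 (inert)
  CO₂: 0 + 1(118.5) = 118.5

119 mol/min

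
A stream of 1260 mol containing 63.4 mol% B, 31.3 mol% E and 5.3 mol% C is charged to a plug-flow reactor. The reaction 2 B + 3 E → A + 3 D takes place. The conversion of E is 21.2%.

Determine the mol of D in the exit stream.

83.6 mol

E reacted = 0.212 × 394.4 = 83.61 mol; ν_E = −3, so ξ = 83.61/3 = 27.87 mol.
Outlet amounts (n = n₀ + ν ξ):
  B: 798.8 − 2(27.87) = 743.1
  E: 394.4 − 3(27.87) = 310.8
  A: 0 + 1(27.87) = 27.87
  D: 0 + 3(27.87) = 83.61
  C: 66.78 (inert)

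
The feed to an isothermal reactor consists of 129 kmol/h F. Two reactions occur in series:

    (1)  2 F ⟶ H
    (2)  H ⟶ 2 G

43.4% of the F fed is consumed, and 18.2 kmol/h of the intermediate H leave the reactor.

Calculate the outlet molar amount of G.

Conversion of F: F consumed = 2ξ₁ = 0.434 × 129 → ξ₁ = 27.99 kmol/h.
H balance: n_H = 0 + 1ξ₁ − 1ξ₂ = 18.2 → ξ₂ = (1·27.99 − 18.2)/1 = 9.793 kmol/h.
Outlet amounts (n = n₀ + Σ ν·ξ):
  F: 129 − 2(27.99) = 73.01
  H: 0 + 1(27.99) − 1(9.793) = 18.2
  G: 0 + 2(9.793) = 19.59

19.6 kmol/h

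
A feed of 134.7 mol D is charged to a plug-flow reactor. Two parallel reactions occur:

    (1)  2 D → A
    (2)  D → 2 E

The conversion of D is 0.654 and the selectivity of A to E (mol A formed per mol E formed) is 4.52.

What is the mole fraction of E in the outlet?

0.0946

Conversion of D: D consumed = 0.654 × 134.7 = 88.09 mol = 2ξ₁ + 1ξ₂.
Selectivity: 1ξ₁ / (2ξ₂) = 4.52 → ξ₁ = 9.04 ξ₂.
Substitute: (2·9.04 + 1) ξ₂ = 88.09 → ξ₂ = 4.617 mol, ξ₁ = 41.74 mol.
Outlet amounts (n = n₀ + Σ ν·ξ):
  D: 134.7 − 2(41.74) − 1(4.617) = 46.61
  A: 0 + 1(41.74) = 41.74
  E: 0 + 2(4.617) = 9.234
Total out = 97.58 mol; y_E = 9.234 / 97.58 = 0.09463.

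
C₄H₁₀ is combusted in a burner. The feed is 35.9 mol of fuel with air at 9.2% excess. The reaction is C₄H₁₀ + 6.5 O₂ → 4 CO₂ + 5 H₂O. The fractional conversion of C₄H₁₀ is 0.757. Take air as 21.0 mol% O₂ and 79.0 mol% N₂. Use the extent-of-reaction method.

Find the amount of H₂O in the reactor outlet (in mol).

Stoichiometric O₂ = 6.5 × 35.9 = 233.3 mol; O₂ fed = 233.3 × 1.092 = 254.8 mol.
N₂ fed = 254.8 × 79/21 = 958.6 mol.
Fuel reacted = 0.757 × 35.9 → ξ = 27.18 mol.
Outlet (n = n₀ + ν ξ):
  C₄H₁₀: 35.9 − 1(27.18) = 8.724
  O₂: 254.8 − 6.5(27.18) = 78.17
  N₂: 958.6 (inert)
  CO₂: 0 + 4(27.18) = 108.7
  H₂O: 0 + 5(27.18) = 135.9

136 mol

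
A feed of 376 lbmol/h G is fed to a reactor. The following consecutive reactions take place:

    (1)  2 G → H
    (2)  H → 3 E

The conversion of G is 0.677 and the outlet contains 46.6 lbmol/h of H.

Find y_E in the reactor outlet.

Conversion of G: G consumed = 2ξ₁ = 0.677 × 376 → ξ₁ = 127.3 lbmol/h.
H balance: n_H = 0 + 1ξ₁ − 1ξ₂ = 46.6 → ξ₂ = (1·127.3 − 46.6)/1 = 80.68 lbmol/h.
Outlet amounts (n = n₀ + Σ ν·ξ):
  G: 376 − 2(127.3) = 121.4
  H: 0 + 1(127.3) − 1(80.68) = 46.6
  E: 0 + 3(80.68) = 242
Total out = 410.1 lbmol/h; y_E = 242 / 410.1 = 0.5902.

0.59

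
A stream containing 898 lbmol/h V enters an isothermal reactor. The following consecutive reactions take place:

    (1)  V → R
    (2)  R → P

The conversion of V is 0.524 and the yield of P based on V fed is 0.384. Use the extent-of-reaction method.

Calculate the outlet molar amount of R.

Conversion of V: V consumed = 1ξ₁ = 0.524 × 898 → ξ₁ = 470.6 lbmol/h.
Yield of P: 1ξ₂ / 898 = 0.384 → ξ₂ = 344.8 lbmol/h.
Outlet amounts (n = n₀ + Σ ν·ξ):
  V: 898 − 1(470.6) = 427.4
  R: 0 + 1(470.6) − 1(344.8) = 125.7
  P: 0 + 1(344.8) = 344.8

126 lbmol/h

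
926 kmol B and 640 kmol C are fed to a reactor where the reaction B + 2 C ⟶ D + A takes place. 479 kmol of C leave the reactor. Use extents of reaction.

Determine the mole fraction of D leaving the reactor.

For C: n = n₀ − 2ξ → 479 = 640 − 2ξ, giving ξ = 80.5 kmol.
Outlet amounts (n = n₀ + ν ξ):
  B: 926 − 1(80.5) = 845.5
  C: 640 − 2(80.5) = 479
  D: 0 + 1(80.5) = 80.5
  A: 0 + 1(80.5) = 80.5
Total out = 1486 kmol; y_D = 80.5 / 1486 = 0.05419.

0.0542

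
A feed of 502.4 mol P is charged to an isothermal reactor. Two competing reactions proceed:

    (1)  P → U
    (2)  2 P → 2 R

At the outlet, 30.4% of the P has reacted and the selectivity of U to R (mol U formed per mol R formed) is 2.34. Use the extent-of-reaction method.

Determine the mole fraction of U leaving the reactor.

0.213

Conversion of P: P consumed = 0.304 × 502.4 = 152.7 mol = 1ξ₁ + 2ξ₂.
Selectivity: 1ξ₁ / (2ξ₂) = 2.34 → ξ₁ = 4.68 ξ₂.
Substitute: (1·4.68 + 2) ξ₂ = 152.7 → ξ₂ = 22.86 mol, ξ₁ = 107 mol.
Outlet amounts (n = n₀ + Σ ν·ξ):
  P: 502.4 − 1(107) − 2(22.86) = 349.7
  U: 0 + 1(107) = 107
  R: 0 + 2(22.86) = 45.73
Total out = 502.4 mol; y_U = 107 / 502.4 = 0.213.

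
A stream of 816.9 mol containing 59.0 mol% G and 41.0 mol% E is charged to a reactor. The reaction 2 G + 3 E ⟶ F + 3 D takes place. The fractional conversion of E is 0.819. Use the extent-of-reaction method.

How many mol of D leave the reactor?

E reacted = 0.819 × 334.9 = 274.3 mol; ν_E = −3, so ξ = 274.3/3 = 91.44 mol.
Outlet amounts (n = n₀ + ν ξ):
  G: 482 − 2(91.44) = 299.1
  E: 334.9 − 3(91.44) = 60.62
  F: 0 + 1(91.44) = 91.44
  D: 0 + 3(91.44) = 274.3

274 mol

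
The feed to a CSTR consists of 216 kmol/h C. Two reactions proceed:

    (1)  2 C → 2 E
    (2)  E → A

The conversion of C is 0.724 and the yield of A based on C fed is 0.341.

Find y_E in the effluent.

0.383

Conversion of C: C consumed = 2ξ₁ = 0.724 × 216 → ξ₁ = 78.19 kmol/h.
Yield of A: 1ξ₂ / 216 = 0.341 → ξ₂ = 73.66 kmol/h.
Outlet amounts (n = n₀ + Σ ν·ξ):
  C: 216 − 2(78.19) = 59.62
  E: 0 + 2(78.19) − 1(73.66) = 82.73
  A: 0 + 1(73.66) = 73.66
Total out = 216 kmol/h; y_E = 82.73 / 216 = 0.383.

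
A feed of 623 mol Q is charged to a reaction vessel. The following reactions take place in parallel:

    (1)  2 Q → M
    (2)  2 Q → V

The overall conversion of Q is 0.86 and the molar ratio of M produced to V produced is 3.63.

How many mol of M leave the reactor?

210 mol

Conversion of Q: Q consumed = 0.86 × 623 = 535.8 mol = 2ξ₁ + 2ξ₂.
Selectivity: 1ξ₁ / (1ξ₂) = 3.63 → ξ₁ = 3.63 ξ₂.
Substitute: (2·3.63 + 2) ξ₂ = 535.8 → ξ₂ = 57.86 mol, ξ₁ = 210 mol.
Outlet amounts (n = n₀ + Σ ν·ξ):
  Q: 623 − 2(210) − 2(57.86) = 87.22
  M: 0 + 1(210) = 210
  V: 0 + 1(57.86) = 57.86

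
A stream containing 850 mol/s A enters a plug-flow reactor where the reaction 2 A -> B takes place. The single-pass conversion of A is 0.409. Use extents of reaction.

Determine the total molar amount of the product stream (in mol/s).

676 mol/s

A reacted = 0.409 × 850 = 347.6 mol/s; ν_A = −2, so ξ = 347.6/2 = 173.8 mol/s.
Outlet amounts (n = n₀ + ν ξ):
  A: 850 − 2(173.8) = 502.4
  B: 0 + 1(173.8) = 173.8
Total out = 502.4 + 173.8 = 676.2 mol/s.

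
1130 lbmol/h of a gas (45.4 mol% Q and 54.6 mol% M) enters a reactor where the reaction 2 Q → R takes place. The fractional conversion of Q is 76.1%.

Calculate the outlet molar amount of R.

195 lbmol/h

Q reacted = 0.761 × 513 = 390.4 lbmol/h; ν_Q = −2, so ξ = 390.4/2 = 195.2 lbmol/h.
Outlet amounts (n = n₀ + ν ξ):
  Q: 513 − 2(195.2) = 122.6
  R: 0 + 1(195.2) = 195.2
  M: 617 (inert)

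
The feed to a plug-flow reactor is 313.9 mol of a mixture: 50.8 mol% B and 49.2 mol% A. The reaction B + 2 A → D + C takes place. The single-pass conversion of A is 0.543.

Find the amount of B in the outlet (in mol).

118 mol

A reacted = 0.543 × 154.4 = 83.86 mol; ν_A = −2, so ξ = 83.86/2 = 41.93 mol.
Outlet amounts (n = n₀ + ν ξ):
  B: 159.5 − 1(41.93) = 117.5
  A: 154.4 − 2(41.93) = 70.58
  D: 0 + 1(41.93) = 41.93
  C: 0 + 1(41.93) = 41.93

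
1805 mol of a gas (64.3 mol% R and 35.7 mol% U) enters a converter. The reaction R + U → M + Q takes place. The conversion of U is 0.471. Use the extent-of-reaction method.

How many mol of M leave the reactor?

U reacted = 0.471 × 644.4 = 303.5 mol; ν_U = −1, so ξ = 303.5/1 = 303.5 mol.
Outlet amounts (n = n₀ + ν ξ):
  R: 1161 − 1(303.5) = 857.1
  U: 644.4 − 1(303.5) = 340.9
  M: 0 + 1(303.5) = 303.5
  Q: 0 + 1(303.5) = 303.5

304 mol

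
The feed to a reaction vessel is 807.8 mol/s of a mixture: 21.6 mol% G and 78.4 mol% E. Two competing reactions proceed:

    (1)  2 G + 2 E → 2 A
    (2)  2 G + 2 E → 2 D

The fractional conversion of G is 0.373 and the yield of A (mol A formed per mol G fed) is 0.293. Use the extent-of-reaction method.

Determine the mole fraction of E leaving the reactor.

0.765

Yield of A: 2ξ₁ / 174.5 = 0.293 → ξ₁ = 25.56 mol/s.
Conversion of G: 2ξ₁ + 2ξ₂ = 0.373 × 174.5 = 65.08 → ξ₂ = 6.979 mol/s.
Outlet amounts (n = n₀ + Σ ν·ξ):
  G: 174.5 − 2(25.56) − 2(6.979) = 109.4
  E: 633.3 − 2(25.56) − 2(6.979) = 568.2
  A: 0 + 2(25.56) = 51.12
  D: 0 + 2(6.979) = 13.96
Total out = 742.7 mol/s; y_E = 568.2 / 742.7 = 0.7651.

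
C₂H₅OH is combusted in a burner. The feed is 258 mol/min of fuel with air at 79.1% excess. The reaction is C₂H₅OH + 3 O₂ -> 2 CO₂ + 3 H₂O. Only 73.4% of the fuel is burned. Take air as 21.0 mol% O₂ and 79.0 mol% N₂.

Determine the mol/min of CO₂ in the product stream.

Stoichiometric O₂ = 3 × 258 = 774 mol/min; O₂ fed = 774 × 1.791 = 1386 mol/min.
N₂ fed = 1386 × 79/21 = 5215 mol/min.
Fuel reacted = 0.734 × 258 → ξ = 189.4 mol/min.
Outlet (n = n₀ + ν ξ):
  C₂H₅OH: 258 − 1(189.4) = 68.63
  O₂: 1386 − 3(189.4) = 818.1
  N₂: 5215 (inert)
  CO₂: 0 + 2(189.4) = 378.7
  H₂O: 0 + 3(189.4) = 568.1

379 mol/min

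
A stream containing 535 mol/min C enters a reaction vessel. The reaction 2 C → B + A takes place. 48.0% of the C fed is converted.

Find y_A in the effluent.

C reacted = 0.48 × 535 = 256.8 mol/min; ν_C = −2, so ξ = 256.8/2 = 128.4 mol/min.
Outlet amounts (n = n₀ + ν ξ):
  C: 535 − 2(128.4) = 278.2
  B: 0 + 1(128.4) = 128.4
  A: 0 + 1(128.4) = 128.4
Total out = 535 mol/min; y_A = 128.4 / 535 = 0.24.

0.24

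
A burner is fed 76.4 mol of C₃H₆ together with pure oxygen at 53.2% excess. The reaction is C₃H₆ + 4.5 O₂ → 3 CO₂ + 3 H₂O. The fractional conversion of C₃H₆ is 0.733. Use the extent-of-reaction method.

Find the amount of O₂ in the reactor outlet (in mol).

275 mol

Stoichiometric O₂ = 4.5 × 76.4 = 343.8 mol; O₂ fed = 343.8 × 1.532 = 526.7 mol.
Fuel reacted = 0.733 × 76.4 → ξ = 56 mol.
Outlet (n = n₀ + ν ξ):
  C₃H₆: 76.4 − 1(56) = 20.4
  O₂: 526.7 − 4.5(56) = 274.7
  CO₂: 0 + 3(56) = 168
  H₂O: 0 + 3(56) = 168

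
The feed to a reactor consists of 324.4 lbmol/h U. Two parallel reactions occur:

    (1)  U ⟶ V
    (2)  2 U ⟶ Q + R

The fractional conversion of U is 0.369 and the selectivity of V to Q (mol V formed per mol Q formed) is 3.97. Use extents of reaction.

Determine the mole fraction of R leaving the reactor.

0.0618

Conversion of U: U consumed = 0.369 × 324.4 = 119.7 lbmol/h = 1ξ₁ + 2ξ₂.
Selectivity: 1ξ₁ / (1ξ₂) = 3.97 → ξ₁ = 3.97 ξ₂.
Substitute: (1·3.97 + 2) ξ₂ = 119.7 → ξ₂ = 20.05 lbmol/h, ξ₁ = 79.6 lbmol/h.
Outlet amounts (n = n₀ + Σ ν·ξ):
  U: 324.4 − 1(79.6) − 2(20.05) = 204.7
  V: 0 + 1(79.6) = 79.6
  Q: 0 + 1(20.05) = 20.05
  R: 0 + 1(20.05) = 20.05
Total out = 324.4 lbmol/h; y_R = 20.05 / 324.4 = 0.06181.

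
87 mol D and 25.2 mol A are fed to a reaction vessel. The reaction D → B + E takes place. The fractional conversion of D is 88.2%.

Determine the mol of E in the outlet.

D reacted = 0.882 × 87 = 76.73 mol; ν_D = −1, so ξ = 76.73/1 = 76.73 mol.
Outlet amounts (n = n₀ + ν ξ):
  D: 87 − 1(76.73) = 10.27
  B: 0 + 1(76.73) = 76.73
  E: 0 + 1(76.73) = 76.73
  A: 25.2 (inert)

76.7 mol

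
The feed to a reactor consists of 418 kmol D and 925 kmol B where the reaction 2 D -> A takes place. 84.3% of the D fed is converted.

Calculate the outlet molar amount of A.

176 kmol

D reacted = 0.843 × 418 = 352.4 kmol; ν_D = −2, so ξ = 352.4/2 = 176.2 kmol.
Outlet amounts (n = n₀ + ν ξ):
  D: 418 − 2(176.2) = 65.63
  A: 0 + 1(176.2) = 176.2
  B: 925 (inert)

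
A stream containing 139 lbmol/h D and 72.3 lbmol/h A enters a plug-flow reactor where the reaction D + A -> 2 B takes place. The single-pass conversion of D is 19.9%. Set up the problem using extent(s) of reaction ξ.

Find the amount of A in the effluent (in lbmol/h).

D reacted = 0.199 × 139 = 27.66 lbmol/h; ν_D = −1, so ξ = 27.66/1 = 27.66 lbmol/h.
Outlet amounts (n = n₀ + ν ξ):
  D: 139 − 1(27.66) = 111.3
  A: 72.3 − 1(27.66) = 44.64
  B: 0 + 2(27.66) = 55.32

44.6 lbmol/h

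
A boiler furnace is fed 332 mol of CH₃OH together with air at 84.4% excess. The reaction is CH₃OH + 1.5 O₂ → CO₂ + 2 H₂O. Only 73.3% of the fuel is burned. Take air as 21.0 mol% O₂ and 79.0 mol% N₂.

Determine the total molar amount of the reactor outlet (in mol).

Stoichiometric O₂ = 1.5 × 332 = 498 mol; O₂ fed = 498 × 1.844 = 918.3 mol.
N₂ fed = 918.3 × 79/21 = 3455 mol.
Fuel reacted = 0.733 × 332 → ξ = 243.4 mol.
Outlet (n = n₀ + ν ξ):
  CH₃OH: 332 − 1(243.4) = 88.64
  O₂: 918.3 − 1.5(243.4) = 553.3
  N₂: 3455 (inert)
  CO₂: 0 + 1(243.4) = 243.4
  H₂O: 0 + 2(243.4) = 486.7
Total out = 88.64 + 553.3 + 3455 + 243.4 + 486.7 = 4827 mol.

4830 mol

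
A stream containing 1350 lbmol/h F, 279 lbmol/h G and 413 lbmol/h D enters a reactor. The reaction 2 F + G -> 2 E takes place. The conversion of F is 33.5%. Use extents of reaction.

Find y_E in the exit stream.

0.249

F reacted = 0.335 × 1350 = 452.2 lbmol/h; ν_F = −2, so ξ = 452.2/2 = 226.1 lbmol/h.
Outlet amounts (n = n₀ + ν ξ):
  F: 1350 − 2(226.1) = 897.8
  G: 279 − 1(226.1) = 52.88
  E: 0 + 2(226.1) = 452.2
  D: 413 (inert)
Total out = 1816 lbmol/h; y_E = 452.2 / 1816 = 0.2491.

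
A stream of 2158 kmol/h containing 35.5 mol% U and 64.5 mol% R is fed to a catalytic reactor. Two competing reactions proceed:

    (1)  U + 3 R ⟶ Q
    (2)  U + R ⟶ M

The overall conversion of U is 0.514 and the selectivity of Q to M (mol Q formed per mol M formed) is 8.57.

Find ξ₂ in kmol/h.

Conversion of U: U consumed = 0.514 × 766.1 = 393.8 kmol/h = 1ξ₁ + 1ξ₂.
Selectivity: 1ξ₁ / (1ξ₂) = 8.57 → ξ₁ = 8.57 ξ₂.
Substitute: (1·8.57 + 1) ξ₂ = 393.8 → ξ₂ = 41.15 kmol/h, ξ₁ = 352.6 kmol/h.
Outlet amounts (n = n₀ + Σ ν·ξ):
  U: 766.1 − 1(352.6) − 1(41.15) = 372.3
  R: 1392 − 3(352.6) − 1(41.15) = 292.9
  Q: 0 + 1(352.6) = 352.6
  M: 0 + 1(41.15) = 41.15

ξ₂ = 41.1 kmol/h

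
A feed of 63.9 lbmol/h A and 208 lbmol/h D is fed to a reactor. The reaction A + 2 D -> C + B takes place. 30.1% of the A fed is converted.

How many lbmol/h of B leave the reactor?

A reacted = 0.301 × 63.9 = 19.23 lbmol/h; ν_A = −1, so ξ = 19.23/1 = 19.23 lbmol/h.
Outlet amounts (n = n₀ + ν ξ):
  A: 63.9 − 1(19.23) = 44.67
  D: 208 − 2(19.23) = 169.5
  C: 0 + 1(19.23) = 19.23
  B: 0 + 1(19.23) = 19.23

19.2 lbmol/h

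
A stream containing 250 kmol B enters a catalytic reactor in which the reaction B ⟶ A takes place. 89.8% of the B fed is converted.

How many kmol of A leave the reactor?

B reacted = 0.898 × 250 = 224.5 kmol; ν_B = −1, so ξ = 224.5/1 = 224.5 kmol.
Outlet amounts (n = n₀ + ν ξ):
  B: 250 − 1(224.5) = 25.5
  A: 0 + 1(224.5) = 224.5

224 kmol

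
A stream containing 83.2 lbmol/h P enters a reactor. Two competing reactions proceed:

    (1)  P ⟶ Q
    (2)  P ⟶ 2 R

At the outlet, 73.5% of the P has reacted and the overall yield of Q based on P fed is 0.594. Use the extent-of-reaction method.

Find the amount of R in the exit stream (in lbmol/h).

Yield of Q: 1ξ₁ / 83.2 = 0.594 → ξ₁ = 49.42 lbmol/h.
Conversion of P: 1ξ₁ + 1ξ₂ = 0.735 × 83.2 = 61.15 → ξ₂ = 11.73 lbmol/h.
Outlet amounts (n = n₀ + Σ ν·ξ):
  P: 83.2 − 1(49.42) − 1(11.73) = 22.05
  Q: 0 + 1(49.42) = 49.42
  R: 0 + 2(11.73) = 23.46

23.5 lbmol/h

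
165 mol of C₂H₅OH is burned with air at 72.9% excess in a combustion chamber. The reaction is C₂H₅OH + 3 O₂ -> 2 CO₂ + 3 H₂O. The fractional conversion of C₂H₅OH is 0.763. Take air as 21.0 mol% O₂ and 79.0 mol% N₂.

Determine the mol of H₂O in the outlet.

378 mol

Stoichiometric O₂ = 3 × 165 = 495 mol; O₂ fed = 495 × 1.729 = 855.9 mol.
N₂ fed = 855.9 × 79/21 = 3220 mol.
Fuel reacted = 0.763 × 165 → ξ = 125.9 mol.
Outlet (n = n₀ + ν ξ):
  C₂H₅OH: 165 − 1(125.9) = 39.11
  O₂: 855.9 − 3(125.9) = 478.2
  N₂: 3220 (inert)
  CO₂: 0 + 2(125.9) = 251.8
  H₂O: 0 + 3(125.9) = 377.7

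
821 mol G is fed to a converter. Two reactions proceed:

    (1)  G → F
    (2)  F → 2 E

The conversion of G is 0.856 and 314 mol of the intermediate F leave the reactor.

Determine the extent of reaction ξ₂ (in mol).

Conversion of G: G consumed = 1ξ₁ = 0.856 × 821 → ξ₁ = 702.8 mol.
F balance: n_F = 0 + 1ξ₁ − 1ξ₂ = 314 → ξ₂ = (1·702.8 − 314)/1 = 388.8 mol.
Outlet amounts (n = n₀ + Σ ν·ξ):
  G: 821 − 1(702.8) = 118.2
  F: 0 + 1(702.8) − 1(388.8) = 314
  E: 0 + 2(388.8) = 777.6

ξ₂ = 389 mol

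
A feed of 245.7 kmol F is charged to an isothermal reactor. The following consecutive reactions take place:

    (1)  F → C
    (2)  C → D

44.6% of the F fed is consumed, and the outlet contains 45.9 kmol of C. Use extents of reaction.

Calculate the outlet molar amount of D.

63.7 kmol

Conversion of F: F consumed = 1ξ₁ = 0.446 × 245.7 → ξ₁ = 109.6 kmol.
C balance: n_C = 0 + 1ξ₁ − 1ξ₂ = 45.9 → ξ₂ = (1·109.6 − 45.9)/1 = 63.68 kmol.
Outlet amounts (n = n₀ + Σ ν·ξ):
  F: 245.7 − 1(109.6) = 136.1
  C: 0 + 1(109.6) − 1(63.68) = 45.9
  D: 0 + 1(63.68) = 63.68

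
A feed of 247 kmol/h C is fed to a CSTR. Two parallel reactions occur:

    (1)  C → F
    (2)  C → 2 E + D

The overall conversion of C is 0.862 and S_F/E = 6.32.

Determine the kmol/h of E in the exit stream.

31.2 kmol/h

Conversion of C: C consumed = 0.862 × 247 = 212.9 kmol/h = 1ξ₁ + 1ξ₂.
Selectivity: 1ξ₁ / (2ξ₂) = 6.32 → ξ₁ = 12.64 ξ₂.
Substitute: (1·12.64 + 1) ξ₂ = 212.9 → ξ₂ = 15.61 kmol/h, ξ₁ = 197.3 kmol/h.
Outlet amounts (n = n₀ + Σ ν·ξ):
  C: 247 − 1(197.3) − 1(15.61) = 34.09
  F: 0 + 1(197.3) = 197.3
  E: 0 + 2(15.61) = 31.22
  D: 0 + 1(15.61) = 15.61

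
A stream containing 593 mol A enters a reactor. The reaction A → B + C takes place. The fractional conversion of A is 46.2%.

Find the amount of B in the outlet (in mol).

A reacted = 0.462 × 593 = 274 mol; ν_A = −1, so ξ = 274/1 = 274 mol.
Outlet amounts (n = n₀ + ν ξ):
  A: 593 − 1(274) = 319
  B: 0 + 1(274) = 274
  C: 0 + 1(274) = 274

274 mol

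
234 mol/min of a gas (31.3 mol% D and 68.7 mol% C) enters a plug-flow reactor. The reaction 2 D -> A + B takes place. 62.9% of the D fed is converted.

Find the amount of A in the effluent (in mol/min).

23 mol/min

D reacted = 0.629 × 73.24 = 46.07 mol/min; ν_D = −2, so ξ = 46.07/2 = 23.03 mol/min.
Outlet amounts (n = n₀ + ν ξ):
  D: 73.24 − 2(23.03) = 27.17
  A: 0 + 1(23.03) = 23.03
  B: 0 + 1(23.03) = 23.03
  C: 160.8 (inert)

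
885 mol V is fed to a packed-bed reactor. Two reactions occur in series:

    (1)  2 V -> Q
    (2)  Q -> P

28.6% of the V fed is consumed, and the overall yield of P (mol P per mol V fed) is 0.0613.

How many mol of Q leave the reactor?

72.3 mol

Conversion of V: V consumed = 2ξ₁ = 0.286 × 885 → ξ₁ = 126.6 mol.
Yield of P: 1ξ₂ / 885 = 0.0613 → ξ₂ = 54.25 mol.
Outlet amounts (n = n₀ + Σ ν·ξ):
  V: 885 − 2(126.6) = 631.9
  Q: 0 + 1(126.6) − 1(54.25) = 72.3
  P: 0 + 1(54.25) = 54.25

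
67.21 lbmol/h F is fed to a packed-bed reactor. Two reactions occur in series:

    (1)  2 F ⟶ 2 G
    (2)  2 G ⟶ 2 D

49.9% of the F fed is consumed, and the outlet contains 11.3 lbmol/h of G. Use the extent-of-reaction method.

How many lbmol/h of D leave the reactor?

Conversion of F: F consumed = 2ξ₁ = 0.499 × 67.21 → ξ₁ = 16.77 lbmol/h.
G balance: n_G = 0 + 2ξ₁ − 2ξ₂ = 11.3 → ξ₂ = (2·16.77 − 11.3)/2 = 11.12 lbmol/h.
Outlet amounts (n = n₀ + Σ ν·ξ):
  F: 67.21 − 2(16.77) = 33.67
  G: 0 + 2(16.77) − 2(11.12) = 11.3
  D: 0 + 2(11.12) = 22.24

22.2 lbmol/h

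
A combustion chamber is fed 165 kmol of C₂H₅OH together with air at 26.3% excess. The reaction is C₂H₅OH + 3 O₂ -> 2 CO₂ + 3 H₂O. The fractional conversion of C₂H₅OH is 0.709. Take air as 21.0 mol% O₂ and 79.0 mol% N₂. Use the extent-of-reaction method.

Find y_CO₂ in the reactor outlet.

Stoichiometric O₂ = 3 × 165 = 495 kmol; O₂ fed = 495 × 1.263 = 625.2 kmol.
N₂ fed = 625.2 × 79/21 = 2352 kmol.
Fuel reacted = 0.709 × 165 → ξ = 117 kmol.
Outlet (n = n₀ + ν ξ):
  C₂H₅OH: 165 − 1(117) = 48.02
  O₂: 625.2 − 3(117) = 274.2
  N₂: 2352 (inert)
  CO₂: 0 + 2(117) = 234
  H₂O: 0 + 3(117) = 351
Total out = 3259 kmol; y_CO₂ = 234 / 3259 = 0.07179.

0.0718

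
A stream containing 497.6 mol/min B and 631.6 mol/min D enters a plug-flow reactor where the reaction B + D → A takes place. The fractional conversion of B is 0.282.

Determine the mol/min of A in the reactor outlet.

140 mol/min

B reacted = 0.282 × 497.6 = 140.3 mol/min; ν_B = −1, so ξ = 140.3/1 = 140.3 mol/min.
Outlet amounts (n = n₀ + ν ξ):
  B: 497.6 − 1(140.3) = 357.3
  D: 631.6 − 1(140.3) = 491.3
  A: 0 + 1(140.3) = 140.3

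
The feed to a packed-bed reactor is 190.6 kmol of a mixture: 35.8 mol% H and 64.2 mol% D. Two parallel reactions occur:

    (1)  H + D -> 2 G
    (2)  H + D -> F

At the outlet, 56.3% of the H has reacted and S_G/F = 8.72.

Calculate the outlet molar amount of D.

Conversion of H: H consumed = 0.563 × 68.23 = 38.42 kmol = 1ξ₁ + 1ξ₂.
Selectivity: 2ξ₁ / (1ξ₂) = 8.72 → ξ₁ = 4.36 ξ₂.
Substitute: (1·4.36 + 1) ξ₂ = 38.42 → ξ₂ = 7.167 kmol, ξ₁ = 31.25 kmol.
Outlet amounts (n = n₀ + Σ ν·ξ):
  H: 68.23 − 1(31.25) − 1(7.167) = 29.82
  D: 122.4 − 1(31.25) − 1(7.167) = 83.95
  G: 0 + 2(31.25) = 62.5
  F: 0 + 1(7.167) = 7.167

83.9 kmol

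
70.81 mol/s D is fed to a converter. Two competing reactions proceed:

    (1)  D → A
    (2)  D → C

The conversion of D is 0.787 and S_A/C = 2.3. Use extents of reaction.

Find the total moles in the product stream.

Conversion of D: D consumed = 0.787 × 70.81 = 55.73 mol/s = 1ξ₁ + 1ξ₂.
Selectivity: 1ξ₁ / (1ξ₂) = 2.3 → ξ₁ = 2.3 ξ₂.
Substitute: (1·2.3 + 1) ξ₂ = 55.73 → ξ₂ = 16.89 mol/s, ξ₁ = 38.84 mol/s.
Outlet amounts (n = n₀ + Σ ν·ξ):
  D: 70.81 − 1(38.84) − 1(16.89) = 15.08
  A: 0 + 1(38.84) = 38.84
  C: 0 + 1(16.89) = 16.89
Total out = 15.08 + 38.84 + 16.89 = 70.81 mol/s.

70.8 mol/s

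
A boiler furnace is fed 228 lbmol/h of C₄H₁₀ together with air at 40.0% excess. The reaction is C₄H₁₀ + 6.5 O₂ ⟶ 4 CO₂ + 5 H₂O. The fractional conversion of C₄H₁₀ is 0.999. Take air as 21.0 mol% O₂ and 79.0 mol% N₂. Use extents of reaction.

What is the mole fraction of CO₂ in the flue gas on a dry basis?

0.0979

Stoichiometric O₂ = 6.5 × 228 = 1482 lbmol/h; O₂ fed = 1482 × 1.400 = 2075 lbmol/h.
N₂ fed = 2075 × 79/21 = 7805 lbmol/h.
Fuel reacted = 0.999 × 228 → ξ = 227.8 lbmol/h.
Outlet (n = n₀ + ν ξ):
  C₄H₁₀: 228 − 1(227.8) = 0.228
  O₂: 2075 − 6.5(227.8) = 594.3
  N₂: 7805 (inert)
  CO₂: 0 + 4(227.8) = 911.1
  H₂O: 0 + 5(227.8) = 1139
Dry total = 9311 lbmol/h; y_CO₂ (dry) = 911.1 / 9311 = 0.09785.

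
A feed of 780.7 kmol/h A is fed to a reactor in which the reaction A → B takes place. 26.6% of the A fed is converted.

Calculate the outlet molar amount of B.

208 kmol/h

A reacted = 0.266 × 780.7 = 207.7 kmol/h; ν_A = −1, so ξ = 207.7/1 = 207.7 kmol/h.
Outlet amounts (n = n₀ + ν ξ):
  A: 780.7 − 1(207.7) = 573
  B: 0 + 1(207.7) = 207.7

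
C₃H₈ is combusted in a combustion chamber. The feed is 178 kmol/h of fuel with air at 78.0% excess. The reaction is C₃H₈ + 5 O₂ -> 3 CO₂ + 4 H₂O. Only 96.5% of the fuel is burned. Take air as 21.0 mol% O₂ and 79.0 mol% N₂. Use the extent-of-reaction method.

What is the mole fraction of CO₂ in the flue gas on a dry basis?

Stoichiometric O₂ = 5 × 178 = 890 kmol/h; O₂ fed = 890 × 1.780 = 1584 kmol/h.
N₂ fed = 1584 × 79/21 = 5960 kmol/h.
Fuel reacted = 0.965 × 178 → ξ = 171.8 kmol/h.
Outlet (n = n₀ + ν ξ):
  C₃H₈: 178 − 1(171.8) = 6.23
  O₂: 1584 − 5(171.8) = 725.4
  N₂: 5960 (inert)
  CO₂: 0 + 3(171.8) = 515.3
  H₂O: 0 + 4(171.8) = 687.1
Dry total = 7206 kmol/h; y_CO₂ (dry) = 515.3 / 7206 = 0.07151.

0.0715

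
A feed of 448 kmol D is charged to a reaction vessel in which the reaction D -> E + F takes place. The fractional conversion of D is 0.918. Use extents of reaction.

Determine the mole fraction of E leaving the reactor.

D reacted = 0.918 × 448 = 411.3 kmol; ν_D = −1, so ξ = 411.3/1 = 411.3 kmol.
Outlet amounts (n = n₀ + ν ξ):
  D: 448 − 1(411.3) = 36.74
  E: 0 + 1(411.3) = 411.3
  F: 0 + 1(411.3) = 411.3
Total out = 859.3 kmol; y_E = 411.3 / 859.3 = 0.4786.

0.479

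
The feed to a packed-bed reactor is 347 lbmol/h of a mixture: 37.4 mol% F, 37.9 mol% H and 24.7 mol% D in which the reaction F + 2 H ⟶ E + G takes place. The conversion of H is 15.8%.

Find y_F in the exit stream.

H reacted = 0.158 × 131.5 = 20.78 lbmol/h; ν_H = −2, so ξ = 20.78/2 = 10.39 lbmol/h.
Outlet amounts (n = n₀ + ν ξ):
  F: 129.8 − 1(10.39) = 119.4
  H: 131.5 − 2(10.39) = 110.7
  E: 0 + 1(10.39) = 10.39
  G: 0 + 1(10.39) = 10.39
  D: 85.71 (inert)
Total out = 336.6 lbmol/h; y_F = 119.4 / 336.6 = 0.3547.

0.355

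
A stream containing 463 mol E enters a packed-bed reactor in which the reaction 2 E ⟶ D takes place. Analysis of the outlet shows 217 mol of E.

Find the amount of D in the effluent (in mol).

123 mol

For E: n = n₀ − 2ξ → 217 = 463 − 2ξ, giving ξ = 123 mol.
Outlet amounts (n = n₀ + ν ξ):
  E: 463 − 2(123) = 217
  D: 0 + 1(123) = 123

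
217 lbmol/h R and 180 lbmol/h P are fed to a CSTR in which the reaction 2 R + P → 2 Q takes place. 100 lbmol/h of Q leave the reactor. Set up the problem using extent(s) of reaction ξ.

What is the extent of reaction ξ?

ξ = 50 lbmol/h

For Q: n = n₀ + 2ξ → 100 = 0 + 2ξ, giving ξ = 50 lbmol/h.
Outlet amounts (n = n₀ + ν ξ):
  R: 217 − 2(50) = 117
  P: 180 − 1(50) = 130
  Q: 0 + 2(50) = 100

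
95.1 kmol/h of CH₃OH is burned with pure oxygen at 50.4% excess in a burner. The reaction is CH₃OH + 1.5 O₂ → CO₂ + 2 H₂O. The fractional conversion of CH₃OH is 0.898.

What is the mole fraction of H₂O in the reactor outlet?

Stoichiometric O₂ = 1.5 × 95.1 = 142.6 kmol/h; O₂ fed = 142.6 × 1.504 = 214.5 kmol/h.
Fuel reacted = 0.898 × 95.1 → ξ = 85.4 kmol/h.
Outlet (n = n₀ + ν ξ):
  CH₃OH: 95.1 − 1(85.4) = 9.7
  O₂: 214.5 − 1.5(85.4) = 86.45
  CO₂: 0 + 1(85.4) = 85.4
  H₂O: 0 + 2(85.4) = 170.8
Total out = 352.3 kmol/h; y_H₂O = 170.8 / 352.3 = 0.4848.

0.485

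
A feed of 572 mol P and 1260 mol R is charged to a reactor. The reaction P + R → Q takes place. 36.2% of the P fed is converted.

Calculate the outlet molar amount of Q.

P reacted = 0.362 × 572 = 207.1 mol; ν_P = −1, so ξ = 207.1/1 = 207.1 mol.
Outlet amounts (n = n₀ + ν ξ):
  P: 572 − 1(207.1) = 364.9
  R: 1260 − 1(207.1) = 1053
  Q: 0 + 1(207.1) = 207.1

207 mol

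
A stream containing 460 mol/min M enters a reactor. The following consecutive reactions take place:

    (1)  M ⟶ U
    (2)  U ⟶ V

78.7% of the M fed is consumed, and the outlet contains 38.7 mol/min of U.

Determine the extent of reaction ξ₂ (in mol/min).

Conversion of M: M consumed = 1ξ₁ = 0.787 × 460 → ξ₁ = 362 mol/min.
U balance: n_U = 0 + 1ξ₁ − 1ξ₂ = 38.7 → ξ₂ = (1·362 − 38.7)/1 = 323.3 mol/min.
Outlet amounts (n = n₀ + Σ ν·ξ):
  M: 460 − 1(362) = 97.98
  U: 0 + 1(362) − 1(323.3) = 38.7
  V: 0 + 1(323.3) = 323.3

ξ₂ = 323 mol/min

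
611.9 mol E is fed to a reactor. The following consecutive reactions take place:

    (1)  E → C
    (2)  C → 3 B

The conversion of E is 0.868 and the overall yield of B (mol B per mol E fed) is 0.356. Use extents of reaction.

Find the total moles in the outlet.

Conversion of E: E consumed = 1ξ₁ = 0.868 × 611.9 → ξ₁ = 531.1 mol.
Yield of B: 3ξ₂ / 611.9 = 0.356 → ξ₂ = 72.61 mol.
Outlet amounts (n = n₀ + Σ ν·ξ):
  E: 611.9 − 1(531.1) = 80.77
  C: 0 + 1(531.1) − 1(72.61) = 458.5
  B: 0 + 3(72.61) = 217.8
Total out = 80.77 + 458.5 + 217.8 = 757.1 mol.

757 mol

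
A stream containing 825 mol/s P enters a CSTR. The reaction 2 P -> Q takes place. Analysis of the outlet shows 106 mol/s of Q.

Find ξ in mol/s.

For Q: n = n₀ + 1ξ → 106 = 0 + 1ξ, giving ξ = 106 mol/s.
Outlet amounts (n = n₀ + ν ξ):
  P: 825 − 2(106) = 613
  Q: 0 + 1(106) = 106

ξ = 106 mol/s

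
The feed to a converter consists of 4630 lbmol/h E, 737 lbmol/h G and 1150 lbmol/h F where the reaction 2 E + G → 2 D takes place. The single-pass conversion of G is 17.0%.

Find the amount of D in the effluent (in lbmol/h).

251 lbmol/h

G reacted = 0.17 × 737 = 125.3 lbmol/h; ν_G = −1, so ξ = 125.3/1 = 125.3 lbmol/h.
Outlet amounts (n = n₀ + ν ξ):
  E: 4630 − 2(125.3) = 4379
  G: 737 − 1(125.3) = 611.7
  D: 0 + 2(125.3) = 250.6
  F: 1150 (inert)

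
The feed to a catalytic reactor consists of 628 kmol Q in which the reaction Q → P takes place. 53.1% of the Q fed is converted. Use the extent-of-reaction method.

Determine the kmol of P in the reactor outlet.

333 kmol

Q reacted = 0.531 × 628 = 333.5 kmol; ν_Q = −1, so ξ = 333.5/1 = 333.5 kmol.
Outlet amounts (n = n₀ + ν ξ):
  Q: 628 − 1(333.5) = 294.5
  P: 0 + 1(333.5) = 333.5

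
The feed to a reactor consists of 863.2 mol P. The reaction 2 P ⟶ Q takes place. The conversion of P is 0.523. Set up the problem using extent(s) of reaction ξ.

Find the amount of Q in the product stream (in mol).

P reacted = 0.523 × 863.2 = 451.5 mol; ν_P = −2, so ξ = 451.5/2 = 225.7 mol.
Outlet amounts (n = n₀ + ν ξ):
  P: 863.2 − 2(225.7) = 411.7
  Q: 0 + 1(225.7) = 225.7

226 mol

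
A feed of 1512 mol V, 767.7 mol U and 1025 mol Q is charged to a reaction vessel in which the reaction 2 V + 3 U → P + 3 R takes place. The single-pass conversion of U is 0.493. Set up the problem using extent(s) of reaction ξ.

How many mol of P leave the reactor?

U reacted = 0.493 × 767.7 = 378.5 mol; ν_U = −3, so ξ = 378.5/3 = 126.2 mol.
Outlet amounts (n = n₀ + ν ξ):
  V: 1512 − 2(126.2) = 1260
  U: 767.7 − 3(126.2) = 389.2
  P: 0 + 1(126.2) = 126.2
  R: 0 + 3(126.2) = 378.5
  Q: 1025 (inert)

126 mol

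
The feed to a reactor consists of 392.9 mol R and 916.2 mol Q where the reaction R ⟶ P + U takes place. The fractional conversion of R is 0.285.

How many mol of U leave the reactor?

112 mol

R reacted = 0.285 × 392.9 = 112 mol; ν_R = −1, so ξ = 112/1 = 112 mol.
Outlet amounts (n = n₀ + ν ξ):
  R: 392.9 − 1(112) = 280.9
  P: 0 + 1(112) = 112
  U: 0 + 1(112) = 112
  Q: 916.2 (inert)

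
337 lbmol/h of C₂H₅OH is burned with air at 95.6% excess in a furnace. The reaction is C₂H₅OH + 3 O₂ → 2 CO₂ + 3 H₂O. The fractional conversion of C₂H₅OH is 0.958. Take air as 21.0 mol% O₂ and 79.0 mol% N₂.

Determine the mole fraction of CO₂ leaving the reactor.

0.0641

Stoichiometric O₂ = 3 × 337 = 1011 lbmol/h; O₂ fed = 1011 × 1.956 = 1978 lbmol/h.
N₂ fed = 1978 × 79/21 = 7439 lbmol/h.
Fuel reacted = 0.958 × 337 → ξ = 322.8 lbmol/h.
Outlet (n = n₀ + ν ξ):
  C₂H₅OH: 337 − 1(322.8) = 14.15
  O₂: 1978 − 3(322.8) = 1009
  N₂: 7439 (inert)
  CO₂: 0 + 2(322.8) = 645.7
  H₂O: 0 + 3(322.8) = 968.5
Total out = 10080 lbmol/h; y_CO₂ = 645.7 / 10080 = 0.06408.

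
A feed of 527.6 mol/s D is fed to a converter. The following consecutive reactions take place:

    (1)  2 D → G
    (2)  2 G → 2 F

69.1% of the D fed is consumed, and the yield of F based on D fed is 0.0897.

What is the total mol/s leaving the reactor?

345 mol/s

Conversion of D: D consumed = 2ξ₁ = 0.691 × 527.6 → ξ₁ = 182.3 mol/s.
Yield of F: 2ξ₂ / 527.6 = 0.0897 → ξ₂ = 23.66 mol/s.
Outlet amounts (n = n₀ + Σ ν·ξ):
  D: 527.6 − 2(182.3) = 163
  G: 0 + 1(182.3) − 2(23.66) = 135
  F: 0 + 2(23.66) = 47.33
Total out = 163 + 135 + 47.33 = 345.3 mol/s.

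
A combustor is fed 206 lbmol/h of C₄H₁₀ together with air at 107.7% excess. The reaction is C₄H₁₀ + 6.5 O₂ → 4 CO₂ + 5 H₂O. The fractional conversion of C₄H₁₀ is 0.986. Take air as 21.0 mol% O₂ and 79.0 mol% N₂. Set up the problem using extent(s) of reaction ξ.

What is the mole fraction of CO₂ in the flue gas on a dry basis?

Stoichiometric O₂ = 6.5 × 206 = 1339 lbmol/h; O₂ fed = 1339 × 2.077 = 2781 lbmol/h.
N₂ fed = 2781 × 79/21 = 10460 lbmol/h.
Fuel reacted = 0.986 × 206 → ξ = 203.1 lbmol/h.
Outlet (n = n₀ + ν ξ):
  C₄H₁₀: 206 − 1(203.1) = 2.884
  O₂: 2781 − 6.5(203.1) = 1461
  N₂: 10460 (inert)
  CO₂: 0 + 4(203.1) = 812.5
  H₂O: 0 + 5(203.1) = 1016
Dry total = 12740 lbmol/h; y_CO₂ (dry) = 812.5 / 12740 = 0.06378.

0.0638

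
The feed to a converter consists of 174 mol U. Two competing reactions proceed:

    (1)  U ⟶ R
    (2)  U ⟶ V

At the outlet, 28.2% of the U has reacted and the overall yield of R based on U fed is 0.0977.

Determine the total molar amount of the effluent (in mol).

174 mol

Yield of R: 1ξ₁ / 174 = 0.0977 → ξ₁ = 17 mol.
Conversion of U: 1ξ₁ + 1ξ₂ = 0.282 × 174 = 49.07 → ξ₂ = 32.07 mol.
Outlet amounts (n = n₀ + Σ ν·ξ):
  U: 174 − 1(17) − 1(32.07) = 124.9
  R: 0 + 1(17) = 17
  V: 0 + 1(32.07) = 32.07
Total out = 124.9 + 17 + 32.07 = 174 mol.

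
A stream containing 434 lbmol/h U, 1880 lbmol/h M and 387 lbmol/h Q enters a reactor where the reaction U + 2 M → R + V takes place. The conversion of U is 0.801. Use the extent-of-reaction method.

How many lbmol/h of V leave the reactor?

U reacted = 0.801 × 434 = 347.6 lbmol/h; ν_U = −1, so ξ = 347.6/1 = 347.6 lbmol/h.
Outlet amounts (n = n₀ + ν ξ):
  U: 434 − 1(347.6) = 86.37
  M: 1880 − 2(347.6) = 1185
  R: 0 + 1(347.6) = 347.6
  V: 0 + 1(347.6) = 347.6
  Q: 387 (inert)

348 lbmol/h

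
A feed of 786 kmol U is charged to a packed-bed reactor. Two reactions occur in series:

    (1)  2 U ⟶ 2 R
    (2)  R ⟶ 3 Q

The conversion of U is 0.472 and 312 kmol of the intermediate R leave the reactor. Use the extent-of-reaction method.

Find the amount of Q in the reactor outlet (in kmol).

177 kmol

Conversion of U: U consumed = 2ξ₁ = 0.472 × 786 → ξ₁ = 185.5 kmol.
R balance: n_R = 0 + 2ξ₁ − 1ξ₂ = 312 → ξ₂ = (2·185.5 − 312)/1 = 58.99 kmol.
Outlet amounts (n = n₀ + Σ ν·ξ):
  U: 786 − 2(185.5) = 415
  R: 0 + 2(185.5) − 1(58.99) = 312
  Q: 0 + 3(58.99) = 177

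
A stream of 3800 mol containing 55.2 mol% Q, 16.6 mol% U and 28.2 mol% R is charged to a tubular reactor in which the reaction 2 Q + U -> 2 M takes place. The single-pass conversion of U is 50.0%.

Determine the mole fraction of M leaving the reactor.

U reacted = 0.5 × 630.8 = 315.4 mol; ν_U = −1, so ξ = 315.4/1 = 315.4 mol.
Outlet amounts (n = n₀ + ν ξ):
  Q: 2098 − 2(315.4) = 1467
  U: 630.8 − 1(315.4) = 315.4
  M: 0 + 2(315.4) = 630.8
  R: 1072 (inert)
Total out = 3485 mol; y_M = 630.8 / 3485 = 0.181.

0.181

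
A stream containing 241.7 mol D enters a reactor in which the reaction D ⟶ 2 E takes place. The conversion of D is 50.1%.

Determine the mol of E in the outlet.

D reacted = 0.501 × 241.7 = 121.1 mol; ν_D = −1, so ξ = 121.1/1 = 121.1 mol.
Outlet amounts (n = n₀ + ν ξ):
  D: 241.7 − 1(121.1) = 120.6
  E: 0 + 2(121.1) = 242.2

242 mol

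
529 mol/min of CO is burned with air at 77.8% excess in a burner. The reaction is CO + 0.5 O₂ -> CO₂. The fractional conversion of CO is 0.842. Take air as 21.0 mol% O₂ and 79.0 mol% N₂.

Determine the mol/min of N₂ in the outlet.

Stoichiometric O₂ = 0.5 × 529 = 264.5 mol/min; O₂ fed = 264.5 × 1.778 = 470.3 mol/min.
N₂ fed = 470.3 × 79/21 = 1769 mol/min.
Fuel reacted = 0.842 × 529 → ξ = 445.4 mol/min.
Outlet (n = n₀ + ν ξ):
  CO: 529 − 1(445.4) = 83.58
  O₂: 470.3 − 0.5(445.4) = 247.6
  N₂: 1769 (inert)
  CO₂: 0 + 1(445.4) = 445.4

1770 mol/min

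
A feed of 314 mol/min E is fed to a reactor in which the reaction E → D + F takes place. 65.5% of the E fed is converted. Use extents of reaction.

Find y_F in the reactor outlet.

0.396

E reacted = 0.655 × 314 = 205.7 mol/min; ν_E = −1, so ξ = 205.7/1 = 205.7 mol/min.
Outlet amounts (n = n₀ + ν ξ):
  E: 314 − 1(205.7) = 108.3
  D: 0 + 1(205.7) = 205.7
  F: 0 + 1(205.7) = 205.7
Total out = 519.7 mol/min; y_F = 205.7 / 519.7 = 0.3958.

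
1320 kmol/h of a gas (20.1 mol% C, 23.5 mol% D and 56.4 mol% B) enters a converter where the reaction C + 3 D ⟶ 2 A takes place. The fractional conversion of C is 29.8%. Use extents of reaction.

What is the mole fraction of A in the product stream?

0.136

C reacted = 0.298 × 265.3 = 79.07 kmol/h; ν_C = −1, so ξ = 79.07/1 = 79.07 kmol/h.
Outlet amounts (n = n₀ + ν ξ):
  C: 265.3 − 1(79.07) = 186.3
  D: 310.2 − 3(79.07) = 73
  A: 0 + 2(79.07) = 158.1
  B: 744.5 (inert)
Total out = 1162 kmol/h; y_A = 158.1 / 1162 = 0.1361.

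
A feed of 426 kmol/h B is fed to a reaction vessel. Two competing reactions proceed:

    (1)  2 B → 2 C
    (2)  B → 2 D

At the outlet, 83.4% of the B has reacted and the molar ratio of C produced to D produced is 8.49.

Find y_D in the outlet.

0.0887

Conversion of B: B consumed = 0.834 × 426 = 355.3 kmol/h = 2ξ₁ + 1ξ₂.
Selectivity: 2ξ₁ / (2ξ₂) = 8.49 → ξ₁ = 8.49 ξ₂.
Substitute: (2·8.49 + 1) ξ₂ = 355.3 → ξ₂ = 19.76 kmol/h, ξ₁ = 167.8 kmol/h.
Outlet amounts (n = n₀ + Σ ν·ξ):
  B: 426 − 2(167.8) − 1(19.76) = 70.72
  C: 0 + 2(167.8) = 335.5
  D: 0 + 2(19.76) = 39.52
Total out = 445.8 kmol/h; y_D = 39.52 / 445.8 = 0.08866.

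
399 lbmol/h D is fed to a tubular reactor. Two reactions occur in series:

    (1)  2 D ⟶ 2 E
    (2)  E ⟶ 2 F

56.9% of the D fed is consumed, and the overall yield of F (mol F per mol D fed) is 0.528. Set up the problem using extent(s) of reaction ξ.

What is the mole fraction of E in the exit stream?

0.241

Conversion of D: D consumed = 2ξ₁ = 0.569 × 399 → ξ₁ = 113.5 lbmol/h.
Yield of F: 2ξ₂ / 399 = 0.528 → ξ₂ = 105.3 lbmol/h.
Outlet amounts (n = n₀ + Σ ν·ξ):
  D: 399 − 2(113.5) = 172
  E: 0 + 2(113.5) − 1(105.3) = 121.7
  F: 0 + 2(105.3) = 210.7
Total out = 504.3 lbmol/h; y_E = 121.7 / 504.3 = 0.2413.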